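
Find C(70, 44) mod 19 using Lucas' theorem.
18

Using Lucas' theorem:
Write n=70 and k=44 in base 19:
n in base 19: [3, 13]
k in base 19: [2, 6]
C(70,44) mod 19 = ∏ C(n_i, k_i) mod 19
Digit binomials (mod 19): C(3,2) = 3; C(13,6) = 1716 ≡ 6
Product: 3 × 6 = 18 ≡ 18 (mod 19)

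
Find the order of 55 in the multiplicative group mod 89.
4

89 is prime, so ord(55) divides φ(89) = 88.
Divisors of 88: 1, 2, 4, 8, 11, 22, 44, 88.
Repeated squaring: 55^1 ≡ 55, 55^2 ≡ 88, 55^4 ≡ 1, 55^8 ≡ 1, 55^16 ≡ 1, 55^32 ≡ 1, 55^64 ≡ 1 (mod 89).
Test 55^d mod 89 for each divisor d in increasing order:
55^1 ≡ 55
55^2 ≡ 88
55^4 ≡ 1  ← first divisor giving 1
The order is 4.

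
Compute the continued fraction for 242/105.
[2; 3, 3, 1, 1, 4]

Euclidean algorithm steps:
242 = 2 × 105 + 32
105 = 3 × 32 + 9
32 = 3 × 9 + 5
9 = 1 × 5 + 4
5 = 1 × 4 + 1
4 = 4 × 1 + 0
Continued fraction: [2; 3, 3, 1, 1, 4]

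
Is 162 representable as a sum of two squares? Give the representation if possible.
9² + 9² (a=9, b=9)

Factorization: 162 = 2 × 3^4
By Fermat: n is sum of two squares iff every prime p ≡ 3 (mod 4) appears to even power.
All primes ≡ 3 (mod 4) appear to even power.
Search a = 0, 1, 2, … for 162 - a² a perfect square: first hit at a = 9: 162 - 81 = 81 = 9².
162 = 9² + 9² = 81 + 81 ✓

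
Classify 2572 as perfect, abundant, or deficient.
deficient

Proper divisors of 2572: sum = 1 + 2 + 4 + 643 + 1286 = 1936
Since 1936 < 2572, 2572 is deficient.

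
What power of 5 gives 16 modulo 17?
8

Baby-step giant-step with step n = ⌈√17⌉ = 5.
Baby steps 5^j mod 17 (j:value) for j=0..4: 0:1, 1:5, 2:8, 3:6, 4:13.
Giant-step multiplier: 5^(-5) ≡ 5^(16-5) = 5^11 ≡ 11 (mod 17).
Giant steps γ_i = 16·11^i mod 17: γ_0=16, γ_1=6 (in table at j=3).
x = i·n + j = 1·5 + 3 = 8.
Check: 5^8 ≡ 16 (mod 17).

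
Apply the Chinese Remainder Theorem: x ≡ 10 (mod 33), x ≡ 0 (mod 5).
10

Using Chinese Remainder Theorem:
M = 33 × 5 = 165
M1 = 5, M2 = 33
y1 = 5^(-1) mod 33 = 20
y2 = 33^(-1) mod 5 = 2
x = (10×5×20 + 0×33×2) mod 165 = 10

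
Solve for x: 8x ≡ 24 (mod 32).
x ≡ 3 (mod 4)

gcd(8, 32) = 8, which divides 24, so solutions exist.
Divide through by 8: x ≡ 3 (mod 4).
The coefficient of x is now 1, so x ≡ 3 (mod 4).
Check: 8 × 3 = 24 ≡ 24 (mod 32).
x ≡ 3 (mod 4), giving 8 solutions mod 32.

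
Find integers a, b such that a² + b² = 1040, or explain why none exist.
4² + 32² (a=4, b=32)

Factorization: 1040 = 2^4 × 5 × 13
By Fermat: n is sum of two squares iff every prime p ≡ 3 (mod 4) appears to even power.
All primes ≡ 3 (mod 4) appear to even power.
Search a = 0, 1, 2, … for 1040 - a² a perfect square: first hit at a = 4: 1040 - 16 = 1024 = 32².
1040 = 4² + 32² = 16 + 1024 ✓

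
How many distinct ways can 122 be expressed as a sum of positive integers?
2291320912

p(n) counts ways to write n as a sum of positive integers (order ignored).
Euler's pentagonal recurrence: p(k) = p(k-1) + p(k-2) - p(k-5) - p(k-7) + p(k-12) + p(k-15) - ... (offsets j(3j∓1)/2, signs ++--, p(0)=1, p(<0)=0).
DP table for k = 0..121: p(0)=1, p(1)=1, p(2)=2, p(3)=3, p(4)=5, p(5)=7, p(6)=11, p(7)=15, p(8)=22, p(9)=30, p(10)=42, p(11)=56, p(12)=77, p(13)=101, p(14)=135, p(15)=176, p(16)=231, p(17)=297, p(18)=385, p(19)=490, p(20)=627, p(21)=792, p(22)=1002, p(23)=1255, p(24)=1575, p(25)=1958, p(26)=2436, p(27)=3010, p(28)=3718, p(29)=4565, p(30)=5604, p(31)=6842, p(32)=8349, p(33)=10143, p(34)=12310, p(35)=14883, p(36)=17977, p(37)=21637, p(38)=26015, p(39)=31185, p(40)=37338, p(41)=44583, p(42)=53174, p(43)=63261, p(44)=75175, p(45)=89134, p(46)=105558, p(47)=124754, p(48)=147273, p(49)=173525, p(50)=204226, p(51)=239943, p(52)=281589, p(53)=329931, p(54)=386155, p(55)=451276, p(56)=526823, p(57)=614154, p(58)=715220, p(59)=831820, p(60)=966467, p(61)=1121505, p(62)=1300156, p(63)=1505499, p(64)=1741630, p(65)=2012558, p(66)=2323520, p(67)=2679689, p(68)=3087735, p(69)=3554345, p(70)=4087968, p(71)=4697205, p(72)=5392783, p(73)=6185689, p(74)=7089500, p(75)=8118264, p(76)=9289091, p(77)=10619863, p(78)=12132164, p(79)=13848650, p(80)=15796476, p(81)=18004327, p(82)=20506255, p(83)=23338469, p(84)=26543660, p(85)=30167357, p(86)=34262962, p(87)=38887673, p(88)=44108109, p(89)=49995925, p(90)=56634173, p(91)=64112359, p(92)=72533807, p(93)=82010177, p(94)=92669720, p(95)=104651419, p(96)=118114304, p(97)=133230930, p(98)=150198136, p(99)=169229875, p(100)=190569292, p(101)=214481126, p(102)=241265379, p(103)=271248950, p(104)=304801365, p(105)=342325709, p(106)=384276336, p(107)=431149389, p(108)=483502844, p(109)=541946240, p(110)=607163746, p(111)=679903203, p(112)=761002156, p(113)=851376628, p(114)=952050665, p(115)=1064144451, p(116)=1188908248, p(117)=1327710076, p(118)=1482074143, p(119)=1653668665, p(120)=1844349560, p(121)=2056148051.
Final step: p(122) = p(121) + p(120) - p(117) - p(115) + p(110) + p(107) - p(100) - p(96) + p(87) + p(82) - p(71) - p(65) + p(52) + p(45) - p(30) - p(22) + p(5)
= 2056148051 + 1844349560 - 1327710076 - 1064144451 + 607163746 + 431149389 - 190569292 - 118114304 + 38887673 + 20506255 - 4697205 - 2012558 + 281589 + 89134 - 5604 - 1002 + 7
= 2291320912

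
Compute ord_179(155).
89

179 is prime, so ord(155) divides φ(179) = 178.
Divisors of 178: 1, 2, 89, 178.
Repeated squaring: 155^1 ≡ 155, 155^2 ≡ 39, 155^4 ≡ 89, 155^8 ≡ 45, 155^16 ≡ 56, 155^32 ≡ 93, 155^64 ≡ 57, 155^128 ≡ 27 (mod 179).
Test 155^d mod 179 for each divisor d in increasing order:
155^1 ≡ 155
155^2 ≡ 39
155^89 = 155^64·155^16·155^8·155^1 ≡ 1  ← first divisor giving 1
The order is 89.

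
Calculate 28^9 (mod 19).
1

Repeated squaring. Binary of 9 = 1001.
28^1 ≡ 9 (mod 19); 28^2 ≡ 5 (mod 19); 28^4 ≡ 6 (mod 19); 28^8 ≡ 17 (mod 19)
28^9 = 28^1 × 28^8 ≡ 1 (mod 19)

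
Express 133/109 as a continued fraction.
[1; 4, 1, 1, 5, 2]

Euclidean algorithm steps:
133 = 1 × 109 + 24
109 = 4 × 24 + 13
24 = 1 × 13 + 11
13 = 1 × 11 + 2
11 = 5 × 2 + 1
2 = 2 × 1 + 0
Continued fraction: [1; 4, 1, 1, 5, 2]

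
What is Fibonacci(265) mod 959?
363

Matrix identity: Q^n = [[F_(n+1), F_n], [F_n, F_(n-1)]] with Q = [[1,1],[1,0]].
n = 265 = 100001001₂. Square-and-multiply, entries mod 959:
Q^1 = [[1,1],[1,0]]
Q^2 = (Q^1)² = [[2,1],[1,1]]
Q^4 = (Q^2)² = [[5,3],[3,2]]
Q^8 = (Q^4)² = [[34,21],[21,13]]
Q^16 = (Q^8)² = [[638,28],[28,610]]
Q^33 = (Q^16)²·Q = [[673,253],[253,420]]
Q^66 = (Q^33)² = [[37,337],[337,659]]
Q^132 = (Q^66)² = [[817,556],[556,261]]
Q^265 = (Q^132)²·Q = [[356,363],[363,952]]
F_265 mod 959 = Q^265[0][1] = 363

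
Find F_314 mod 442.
47

Matrix identity: Q^n = [[F_(n+1), F_n], [F_n, F_(n-1)]] with Q = [[1,1],[1,0]].
n = 314 = 100111010₂. Square-and-multiply, entries mod 442:
Q^1 = [[1,1],[1,0]]
Q^2 = (Q^1)² = [[2,1],[1,1]]
Q^4 = (Q^2)² = [[5,3],[3,2]]
Q^9 = (Q^4)²·Q = [[55,34],[34,21]]
Q^19 = (Q^9)²·Q = [[135,203],[203,374]]
Q^39 = (Q^19)²·Q = [[105,206],[206,341]]
Q^78 = (Q^39)² = [[421,382],[382,39]]
Q^157 = (Q^78)²·Q = [[309,63],[63,246]]
Q^314 = (Q^157)² = [[0,47],[47,395]]
F_314 mod 442 = Q^314[0][1] = 47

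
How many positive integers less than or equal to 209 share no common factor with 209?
180

209 = 11 × 19
φ(n) = n × ∏(1 - 1/p) for each prime p dividing n
φ(209) = 209 × (1 - 1/11) × (1 - 1/19) = 180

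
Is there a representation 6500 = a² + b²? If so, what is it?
10² + 80² (a=10, b=80)

Factorization: 6500 = 2^2 × 5^3 × 13
By Fermat: n is sum of two squares iff every prime p ≡ 3 (mod 4) appears to even power.
All primes ≡ 3 (mod 4) appear to even power.
Search a = 0, 1, 2, … for 6500 - a² a perfect square: first hit at a = 10: 6500 - 100 = 6400 = 80².
6500 = 10² + 80² = 100 + 6400 ✓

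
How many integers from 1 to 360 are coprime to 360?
96

360 = 2^3 × 3^2 × 5
φ(n) = n × ∏(1 - 1/p) for each prime p dividing n
φ(360) = 360 × (1 - 1/2) × (1 - 1/3) × (1 - 1/5) = 96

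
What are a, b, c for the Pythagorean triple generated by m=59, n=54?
(565, 6372, 6397)

Euclid's formula: a = m² - n², b = 2mn, c = m² + n²
m = 59, n = 54
a = 59² - 54² = 3481 - 2916 = 565
b = 2 × 59 × 54 = 6372
c = 59² + 54² = 3481 + 2916 = 6397
Verification: 565² + 6372² = 319225 + 40602384 = 40921609 = 6397² ✓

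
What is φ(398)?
198

398 = 2 × 199
φ(n) = n × ∏(1 - 1/p) for each prime p dividing n
φ(398) = 398 × (1 - 1/2) × (1 - 1/199) = 198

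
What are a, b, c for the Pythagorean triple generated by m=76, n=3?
(5767, 456, 5785)

Euclid's formula: a = m² - n², b = 2mn, c = m² + n²
m = 76, n = 3
a = 76² - 3² = 5776 - 9 = 5767
b = 2 × 76 × 3 = 456
c = 76² + 3² = 5776 + 9 = 5785
Verification: 5767² + 456² = 33258289 + 207936 = 33466225 = 5785² ✓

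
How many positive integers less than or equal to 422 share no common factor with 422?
210

422 = 2 × 211
φ(n) = n × ∏(1 - 1/p) for each prime p dividing n
φ(422) = 422 × (1 - 1/2) × (1 - 1/211) = 210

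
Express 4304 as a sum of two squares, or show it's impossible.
40² + 52² (a=40, b=52)

Factorization: 4304 = 2^4 × 269
By Fermat: n is sum of two squares iff every prime p ≡ 3 (mod 4) appears to even power.
All primes ≡ 3 (mod 4) appear to even power.
Search a = 0, 1, 2, … for 4304 - a² a perfect square: first hit at a = 40: 4304 - 1600 = 2704 = 52².
4304 = 40² + 52² = 1600 + 2704 ✓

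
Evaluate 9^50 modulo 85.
81

Repeated squaring. Binary of 50 = 110010.
9^1 ≡ 9 (mod 85); 9^2 ≡ 81 (mod 85); 9^4 ≡ 16 (mod 85); 9^8 ≡ 1 (mod 85); 9^16 ≡ 1 (mod 85); 9^32 ≡ 1 (mod 85)
9^50 = 9^2 × 9^16 × 9^32 ≡ 81 (mod 85)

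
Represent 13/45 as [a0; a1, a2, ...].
[0; 3, 2, 6]

Euclidean algorithm steps:
13 = 0 × 45 + 13
45 = 3 × 13 + 6
13 = 2 × 6 + 1
6 = 6 × 1 + 0
Continued fraction: [0; 3, 2, 6]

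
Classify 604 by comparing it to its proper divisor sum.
deficient

Proper divisors of 604: sum = 1 + 2 + 4 + 151 + 302 = 460
Since 460 < 604, 604 is deficient.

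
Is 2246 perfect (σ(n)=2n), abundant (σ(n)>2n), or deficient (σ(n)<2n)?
deficient

Proper divisors of 2246: sum = 1 + 2 + 1123 = 1126
Since 1126 < 2246, 2246 is deficient.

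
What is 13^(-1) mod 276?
85

gcd(13, 276) = 1, so the inverse exists.
Extended Euclidean algorithm on (276, 13):
276 = 21 × 13 + 3  ⟹  3 = (1)·276 + (-21)·13
13 = 4 × 3 + 1  ⟹  1 = (-4)·276 + (85)·13
So (85)·13 ≡ 1 (mod 276), i.e. 13^(-1) ≡ 85 (mod 276).
Check: 13 × 85 = 1105 ≡ 1 (mod 276)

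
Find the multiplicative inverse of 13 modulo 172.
53

gcd(13, 172) = 1, so the inverse exists.
Extended Euclidean algorithm on (172, 13):
172 = 13 × 13 + 3  ⟹  3 = (1)·172 + (-13)·13
13 = 4 × 3 + 1  ⟹  1 = (-4)·172 + (53)·13
So (53)·13 ≡ 1 (mod 172), i.e. 13^(-1) ≡ 53 (mod 172).
Check: 13 × 53 = 689 ≡ 1 (mod 172)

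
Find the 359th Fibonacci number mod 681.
46

Matrix identity: Q^n = [[F_(n+1), F_n], [F_n, F_(n-1)]] with Q = [[1,1],[1,0]].
n = 359 = 101100111₂. Square-and-multiply, entries mod 681:
Q^1 = [[1,1],[1,0]]
Q^2 = (Q^1)² = [[2,1],[1,1]]
Q^5 = (Q^2)²·Q = [[8,5],[5,3]]
Q^11 = (Q^5)²·Q = [[144,89],[89,55]]
Q^22 = (Q^11)² = [[55,5],[5,50]]
Q^44 = (Q^22)² = [[326,525],[525,482]]
Q^89 = (Q^44)²·Q = [[478,541],[541,618]]
Q^179 = (Q^89)²·Q = [[666,200],[200,466]]
Q^359 = (Q^179)²·Q = [[354,46],[46,308]]
F_359 mod 681 = Q^359[0][1] = 46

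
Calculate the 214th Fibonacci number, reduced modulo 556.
403

Matrix identity: Q^n = [[F_(n+1), F_n], [F_n, F_(n-1)]] with Q = [[1,1],[1,0]].
n = 214 = 11010110₂. Square-and-multiply, entries mod 556:
Q^1 = [[1,1],[1,0]]
Q^3 = (Q^1)²·Q = [[3,2],[2,1]]
Q^6 = (Q^3)² = [[13,8],[8,5]]
Q^13 = (Q^6)²·Q = [[377,233],[233,144]]
Q^26 = (Q^13)² = [[150,185],[185,521]]
Q^53 = (Q^26)²·Q = [[160,13],[13,147]]
Q^107 = (Q^53)²·Q = [[292,193],[193,99]]
Q^214 = (Q^107)² = [[193,403],[403,346]]
F_214 mod 556 = Q^214[0][1] = 403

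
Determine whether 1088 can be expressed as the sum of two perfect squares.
8² + 32² (a=8, b=32)

Factorization: 1088 = 2^6 × 17
By Fermat: n is sum of two squares iff every prime p ≡ 3 (mod 4) appears to even power.
All primes ≡ 3 (mod 4) appear to even power.
Search a = 0, 1, 2, … for 1088 - a² a perfect square: first hit at a = 8: 1088 - 64 = 1024 = 32².
1088 = 8² + 32² = 64 + 1024 ✓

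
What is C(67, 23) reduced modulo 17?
3

Using Lucas' theorem:
Write n=67 and k=23 in base 17:
n in base 17: [3, 16]
k in base 17: [1, 6]
C(67,23) mod 17 = ∏ C(n_i, k_i) mod 17
Digit binomials (mod 17): C(3,1) = 3; C(16,6) = 8008 ≡ 1
Product: 3 × 1 = 3 ≡ 3 (mod 17)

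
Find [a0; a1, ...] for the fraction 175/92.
[1; 1, 9, 4, 2]

Euclidean algorithm steps:
175 = 1 × 92 + 83
92 = 1 × 83 + 9
83 = 9 × 9 + 2
9 = 4 × 2 + 1
2 = 2 × 1 + 0
Continued fraction: [1; 1, 9, 4, 2]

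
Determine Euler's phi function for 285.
144

285 = 3 × 5 × 19
φ(n) = n × ∏(1 - 1/p) for each prime p dividing n
φ(285) = 285 × (1 - 1/3) × (1 - 1/5) × (1 - 1/19) = 144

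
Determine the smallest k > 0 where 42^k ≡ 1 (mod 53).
13

53 is prime, so ord(42) divides φ(53) = 52.
Divisors of 52: 1, 2, 4, 13, 26, 52.
Repeated squaring: 42^1 ≡ 42, 42^2 ≡ 15, 42^4 ≡ 13, 42^8 ≡ 10, 42^16 ≡ 47, 42^32 ≡ 36 (mod 53).
Test 42^d mod 53 for each divisor d in increasing order:
42^1 ≡ 42
42^2 ≡ 15
42^4 ≡ 13
42^13 = 42^8·42^4·42^1 ≡ 1  ← first divisor giving 1
The order is 13.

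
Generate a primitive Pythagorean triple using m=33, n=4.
(1073, 264, 1105)

Euclid's formula: a = m² - n², b = 2mn, c = m² + n²
m = 33, n = 4
a = 33² - 4² = 1089 - 16 = 1073
b = 2 × 33 × 4 = 264
c = 33² + 4² = 1089 + 16 = 1105
Verification: 1073² + 264² = 1151329 + 69696 = 1221025 = 1105² ✓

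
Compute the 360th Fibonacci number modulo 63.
0

Matrix identity: Q^n = [[F_(n+1), F_n], [F_n, F_(n-1)]] with Q = [[1,1],[1,0]].
n = 360 = 101101000₂. Square-and-multiply, entries mod 63:
Q^1 = [[1,1],[1,0]]
Q^2 = (Q^1)² = [[2,1],[1,1]]
Q^5 = (Q^2)²·Q = [[8,5],[5,3]]
Q^11 = (Q^5)²·Q = [[18,26],[26,55]]
Q^22 = (Q^11)² = [[55,8],[8,47]]
Q^45 = (Q^22)²·Q = [[62,2],[2,60]]
Q^90 = (Q^45)² = [[5,55],[55,13]]
Q^180 = (Q^90)² = [[26,45],[45,44]]
Q^360 = (Q^180)² = [[55,0],[0,55]]
F_360 mod 63 = Q^360[0][1] = 0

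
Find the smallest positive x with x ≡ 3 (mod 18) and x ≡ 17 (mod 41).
345

Using Chinese Remainder Theorem:
M = 18 × 41 = 738
M1 = 41, M2 = 18
y1 = 41^(-1) mod 18 = 11
y2 = 18^(-1) mod 41 = 16
x = (3×41×11 + 17×18×16) mod 738 = 345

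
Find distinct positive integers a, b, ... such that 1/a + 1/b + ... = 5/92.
1/19 + 1/583 + 1/1019084

Greedy algorithm:
5/92: ceiling(92/5) = 19, use 1/19
3/1748: ceiling(1748/3) = 583, use 1/583
1/1019084: ceiling(1019084/1) = 1019084, use 1/1019084
Result: 5/92 = 1/19 + 1/583 + 1/1019084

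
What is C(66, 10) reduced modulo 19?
0

Using Lucas' theorem:
Write n=66 and k=10 in base 19:
n in base 19: [3, 9]
k in base 19: [0, 10]
C(66,10) mod 19 = ∏ C(n_i, k_i) mod 19
Digit binomials (mod 19): C(3,0) = 1; C(9,10) = 0 (k_i > n_i)
Product: 1 × 0 = 0 ≡ 0 (mod 19)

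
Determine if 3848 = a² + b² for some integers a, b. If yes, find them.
2² + 62² (a=2, b=62)

Factorization: 3848 = 2^3 × 13 × 37
By Fermat: n is sum of two squares iff every prime p ≡ 3 (mod 4) appears to even power.
All primes ≡ 3 (mod 4) appear to even power.
Search a = 0, 1, 2, … for 3848 - a² a perfect square: first hit at a = 2: 3848 - 4 = 3844 = 62².
3848 = 2² + 62² = 4 + 3844 ✓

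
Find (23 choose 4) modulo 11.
0

Using Lucas' theorem:
Write n=23 and k=4 in base 11:
n in base 11: [2, 1]
k in base 11: [0, 4]
C(23,4) mod 11 = ∏ C(n_i, k_i) mod 11
Digit binomials (mod 11): C(2,0) = 1; C(1,4) = 0 (k_i > n_i)
Product: 1 × 0 = 0 ≡ 0 (mod 11)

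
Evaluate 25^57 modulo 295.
85

Repeated squaring. Binary of 57 = 111001.
25^1 ≡ 25 (mod 295); 25^2 ≡ 35 (mod 295); 25^4 ≡ 45 (mod 295); 25^8 ≡ 255 (mod 295); 25^16 ≡ 125 (mod 295); 25^32 ≡ 285 (mod 295)
25^57 = 25^1 × 25^8 × 25^16 × 25^32 ≡ 85 (mod 295)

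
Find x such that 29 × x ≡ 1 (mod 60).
29

gcd(29, 60) = 1, so the inverse exists.
Extended Euclidean algorithm on (60, 29):
60 = 2 × 29 + 2  ⟹  2 = (1)·60 + (-2)·29
29 = 14 × 2 + 1  ⟹  1 = (-14)·60 + (29)·29
So (29)·29 ≡ 1 (mod 60), i.e. 29^(-1) ≡ 29 (mod 60).
Check: 29 × 29 = 841 ≡ 1 (mod 60)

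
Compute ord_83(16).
41

83 is prime, so ord(16) divides φ(83) = 82.
Divisors of 82: 1, 2, 41, 82.
Repeated squaring: 16^1 ≡ 16, 16^2 ≡ 7, 16^4 ≡ 49, 16^8 ≡ 77, 16^16 ≡ 36, 16^32 ≡ 51, 16^64 ≡ 28 (mod 83).
Test 16^d mod 83 for each divisor d in increasing order:
16^1 ≡ 16
16^2 ≡ 7
16^41 = 16^32·16^8·16^1 ≡ 1  ← first divisor giving 1
The order is 41.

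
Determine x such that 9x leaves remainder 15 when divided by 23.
x ≡ 17 (mod 23)

gcd(9, 23) = 1, which divides 15, so solutions exist.
Find 9^(-1) mod 23 by the extended Euclidean algorithm:
23 = 2 × 9 + 5  ⟹  5 = (1)·23 + (-2)·9
9 = 1 × 5 + 4  ⟹  4 = (-1)·23 + (3)·9
5 = 1 × 4 + 1  ⟹  1 = (2)·23 + (-5)·9
So (-5)·9 ≡ 1 (mod 23), i.e. 9^(-1) ≡ -5 ≡ 18 (mod 23).
x ≡ 18 × 15 = 270 ≡ 17 (mod 23).
Check: 9 × 17 = 153 ≡ 15 (mod 23).
Unique solution: x ≡ 17 (mod 23)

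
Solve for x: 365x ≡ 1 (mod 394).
163

gcd(365, 394) = 1, so the inverse exists.
Extended Euclidean algorithm on (394, 365):
394 = 1 × 365 + 29  ⟹  29 = (1)·394 + (-1)·365
365 = 12 × 29 + 17  ⟹  17 = (-12)·394 + (13)·365
29 = 1 × 17 + 12  ⟹  12 = (13)·394 + (-14)·365
17 = 1 × 12 + 5  ⟹  5 = (-25)·394 + (27)·365
12 = 2 × 5 + 2  ⟹  2 = (63)·394 + (-68)·365
5 = 2 × 2 + 1  ⟹  1 = (-151)·394 + (163)·365
So (163)·365 ≡ 1 (mod 394), i.e. 365^(-1) ≡ 163 (mod 394).
Check: 365 × 163 = 59495 ≡ 1 (mod 394)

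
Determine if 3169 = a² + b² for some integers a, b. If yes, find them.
12² + 55² (a=12, b=55)

Factorization: 3169 = 3169
By Fermat: n is sum of two squares iff every prime p ≡ 3 (mod 4) appears to even power.
All primes ≡ 3 (mod 4) appear to even power.
Search a = 0, 1, 2, … for 3169 - a² a perfect square: first hit at a = 12: 3169 - 144 = 3025 = 55².
3169 = 12² + 55² = 144 + 3025 ✓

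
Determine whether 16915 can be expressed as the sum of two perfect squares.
Not possible

Factorization: 16915 = 5 × 17 × 199
By Fermat: n is sum of two squares iff every prime p ≡ 3 (mod 4) appears to even power.
Prime(s) ≡ 3 (mod 4) with odd exponent: [(199, 1)]
Therefore 16915 cannot be expressed as a² + b².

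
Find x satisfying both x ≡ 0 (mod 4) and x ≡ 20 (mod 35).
20

Using Chinese Remainder Theorem:
M = 4 × 35 = 140
M1 = 35, M2 = 4
y1 = 35^(-1) mod 4 = 3
y2 = 4^(-1) mod 35 = 9
x = (0×35×3 + 20×4×9) mod 140 = 20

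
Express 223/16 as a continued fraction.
[13; 1, 15]

Euclidean algorithm steps:
223 = 13 × 16 + 15
16 = 1 × 15 + 1
15 = 15 × 1 + 0
Continued fraction: [13; 1, 15]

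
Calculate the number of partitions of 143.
20390982757

p(n) counts ways to write n as a sum of positive integers (order ignored).
Euler's pentagonal recurrence: p(k) = p(k-1) + p(k-2) - p(k-5) - p(k-7) + p(k-12) + p(k-15) - ... (offsets j(3j∓1)/2, signs ++--, p(0)=1, p(<0)=0).
DP table for k = 0..142: p(0)=1, p(1)=1, p(2)=2, p(3)=3, p(4)=5, p(5)=7, p(6)=11, p(7)=15, p(8)=22, p(9)=30, p(10)=42, p(11)=56, p(12)=77, p(13)=101, p(14)=135, p(15)=176, p(16)=231, p(17)=297, p(18)=385, p(19)=490, p(20)=627, p(21)=792, p(22)=1002, p(23)=1255, p(24)=1575, p(25)=1958, p(26)=2436, p(27)=3010, p(28)=3718, p(29)=4565, p(30)=5604, p(31)=6842, p(32)=8349, p(33)=10143, p(34)=12310, p(35)=14883, p(36)=17977, p(37)=21637, p(38)=26015, p(39)=31185, p(40)=37338, p(41)=44583, p(42)=53174, p(43)=63261, p(44)=75175, p(45)=89134, p(46)=105558, p(47)=124754, p(48)=147273, p(49)=173525, p(50)=204226, p(51)=239943, p(52)=281589, p(53)=329931, p(54)=386155, p(55)=451276, p(56)=526823, p(57)=614154, p(58)=715220, p(59)=831820, p(60)=966467, p(61)=1121505, p(62)=1300156, p(63)=1505499, p(64)=1741630, p(65)=2012558, p(66)=2323520, p(67)=2679689, p(68)=3087735, p(69)=3554345, p(70)=4087968, p(71)=4697205, p(72)=5392783, p(73)=6185689, p(74)=7089500, p(75)=8118264, p(76)=9289091, p(77)=10619863, p(78)=12132164, p(79)=13848650, p(80)=15796476, p(81)=18004327, p(82)=20506255, p(83)=23338469, p(84)=26543660, p(85)=30167357, p(86)=34262962, p(87)=38887673, p(88)=44108109, p(89)=49995925, p(90)=56634173, p(91)=64112359, p(92)=72533807, p(93)=82010177, p(94)=92669720, p(95)=104651419, p(96)=118114304, p(97)=133230930, p(98)=150198136, p(99)=169229875, p(100)=190569292, p(101)=214481126, p(102)=241265379, p(103)=271248950, p(104)=304801365, p(105)=342325709, p(106)=384276336, p(107)=431149389, p(108)=483502844, p(109)=541946240, p(110)=607163746, p(111)=679903203, p(112)=761002156, p(113)=851376628, p(114)=952050665, p(115)=1064144451, p(116)=1188908248, p(117)=1327710076, p(118)=1482074143, p(119)=1653668665, p(120)=1844349560, p(121)=2056148051, p(122)=2291320912, p(123)=2552338241, p(124)=2841940500, p(125)=3163127352, p(126)=3519222692, p(127)=3913864295, p(128)=4351078600, p(129)=4835271870, p(130)=5371315400, p(131)=5964539504, p(132)=6620830889, p(133)=7346629512, p(134)=8149040695, p(135)=9035836076, p(136)=10015581680, p(137)=11097645016, p(138)=12292341831, p(139)=13610949895, p(140)=15065878135, p(141)=16670689208, p(142)=18440293320.
Final step: p(143) = p(142) + p(141) - p(138) - p(136) + p(131) + p(128) - p(121) - p(117) + p(108) + p(103) - p(92) - p(86) + p(73) + p(66) - p(51) - p(43) + p(26) + p(17)
= 18440293320 + 16670689208 - 12292341831 - 10015581680 + 5964539504 + 4351078600 - 2056148051 - 1327710076 + 483502844 + 271248950 - 72533807 - 34262962 + 6185689 + 2323520 - 239943 - 63261 + 2436 + 297
= 20390982757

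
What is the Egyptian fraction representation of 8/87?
1/11 + 1/957

Greedy algorithm:
8/87: ceiling(87/8) = 11, use 1/11
1/957: ceiling(957/1) = 957, use 1/957
Result: 8/87 = 1/11 + 1/957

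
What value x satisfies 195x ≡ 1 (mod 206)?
131

gcd(195, 206) = 1, so the inverse exists.
Extended Euclidean algorithm on (206, 195):
206 = 1 × 195 + 11  ⟹  11 = (1)·206 + (-1)·195
195 = 17 × 11 + 8  ⟹  8 = (-17)·206 + (18)·195
11 = 1 × 8 + 3  ⟹  3 = (18)·206 + (-19)·195
8 = 2 × 3 + 2  ⟹  2 = (-53)·206 + (56)·195
3 = 1 × 2 + 1  ⟹  1 = (71)·206 + (-75)·195
So (-75)·195 ≡ 1 (mod 206), i.e. 195^(-1) ≡ -75 ≡ 131 (mod 206).
Check: 195 × 131 = 25545 ≡ 1 (mod 206)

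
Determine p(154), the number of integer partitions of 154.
60356673280

p(n) counts ways to write n as a sum of positive integers (order ignored).
Euler's pentagonal recurrence: p(k) = p(k-1) + p(k-2) - p(k-5) - p(k-7) + p(k-12) + p(k-15) - ... (offsets j(3j∓1)/2, signs ++--, p(0)=1, p(<0)=0).
DP table for k = 0..153: p(0)=1, p(1)=1, p(2)=2, p(3)=3, p(4)=5, p(5)=7, p(6)=11, p(7)=15, p(8)=22, p(9)=30, p(10)=42, p(11)=56, p(12)=77, p(13)=101, p(14)=135, p(15)=176, p(16)=231, p(17)=297, p(18)=385, p(19)=490, p(20)=627, p(21)=792, p(22)=1002, p(23)=1255, p(24)=1575, p(25)=1958, p(26)=2436, p(27)=3010, p(28)=3718, p(29)=4565, p(30)=5604, p(31)=6842, p(32)=8349, p(33)=10143, p(34)=12310, p(35)=14883, p(36)=17977, p(37)=21637, p(38)=26015, p(39)=31185, p(40)=37338, p(41)=44583, p(42)=53174, p(43)=63261, p(44)=75175, p(45)=89134, p(46)=105558, p(47)=124754, p(48)=147273, p(49)=173525, p(50)=204226, p(51)=239943, p(52)=281589, p(53)=329931, p(54)=386155, p(55)=451276, p(56)=526823, p(57)=614154, p(58)=715220, p(59)=831820, p(60)=966467, p(61)=1121505, p(62)=1300156, p(63)=1505499, p(64)=1741630, p(65)=2012558, p(66)=2323520, p(67)=2679689, p(68)=3087735, p(69)=3554345, p(70)=4087968, p(71)=4697205, p(72)=5392783, p(73)=6185689, p(74)=7089500, p(75)=8118264, p(76)=9289091, p(77)=10619863, p(78)=12132164, p(79)=13848650, p(80)=15796476, p(81)=18004327, p(82)=20506255, p(83)=23338469, p(84)=26543660, p(85)=30167357, p(86)=34262962, p(87)=38887673, p(88)=44108109, p(89)=49995925, p(90)=56634173, p(91)=64112359, p(92)=72533807, p(93)=82010177, p(94)=92669720, p(95)=104651419, p(96)=118114304, p(97)=133230930, p(98)=150198136, p(99)=169229875, p(100)=190569292, p(101)=214481126, p(102)=241265379, p(103)=271248950, p(104)=304801365, p(105)=342325709, p(106)=384276336, p(107)=431149389, p(108)=483502844, p(109)=541946240, p(110)=607163746, p(111)=679903203, p(112)=761002156, p(113)=851376628, p(114)=952050665, p(115)=1064144451, p(116)=1188908248, p(117)=1327710076, p(118)=1482074143, p(119)=1653668665, p(120)=1844349560, p(121)=2056148051, p(122)=2291320912, p(123)=2552338241, p(124)=2841940500, p(125)=3163127352, p(126)=3519222692, p(127)=3913864295, p(128)=4351078600, p(129)=4835271870, p(130)=5371315400, p(131)=5964539504, p(132)=6620830889, p(133)=7346629512, p(134)=8149040695, p(135)=9035836076, p(136)=10015581680, p(137)=11097645016, p(138)=12292341831, p(139)=13610949895, p(140)=15065878135, p(141)=16670689208, p(142)=18440293320, p(143)=20390982757, p(144)=22540654445, p(145)=24908858009, p(146)=27517052599, p(147)=30388671978, p(148)=33549419497, p(149)=37027355200, p(150)=40853235313, p(151)=45060624582, p(152)=49686288421, p(153)=54770336324.
Final step: p(154) = p(153) + p(152) - p(149) - p(147) + p(142) + p(139) - p(132) - p(128) + p(119) + p(114) - p(103) - p(97) + p(84) + p(77) - p(62) - p(54) + p(37) + p(28) - p(9)
= 54770336324 + 49686288421 - 37027355200 - 30388671978 + 18440293320 + 13610949895 - 6620830889 - 4351078600 + 1653668665 + 952050665 - 271248950 - 133230930 + 26543660 + 10619863 - 1300156 - 386155 + 21637 + 3718 - 30
= 60356673280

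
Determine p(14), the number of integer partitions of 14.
135

p(n) counts ways to write n as a sum of positive integers (order ignored).
Euler's pentagonal recurrence: p(k) = p(k-1) + p(k-2) - p(k-5) - p(k-7) + p(k-12) + p(k-15) - ... (offsets j(3j∓1)/2, signs ++--, p(0)=1, p(<0)=0).
DP table for k = 0..13: p(0)=1, p(1)=1, p(2)=2, p(3)=3, p(4)=5, p(5)=7, p(6)=11, p(7)=15, p(8)=22, p(9)=30, p(10)=42, p(11)=56, p(12)=77, p(13)=101.
Final step: p(14) = p(13) + p(12) - p(9) - p(7) + p(2)
= 101 + 77 - 30 - 15 + 2
= 135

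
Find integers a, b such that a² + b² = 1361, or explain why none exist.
20² + 31² (a=20, b=31)

Factorization: 1361 = 1361
By Fermat: n is sum of two squares iff every prime p ≡ 3 (mod 4) appears to even power.
All primes ≡ 3 (mod 4) appear to even power.
Search a = 0, 1, 2, … for 1361 - a² a perfect square: first hit at a = 20: 1361 - 400 = 961 = 31².
1361 = 20² + 31² = 400 + 961 ✓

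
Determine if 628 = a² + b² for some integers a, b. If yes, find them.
12² + 22² (a=12, b=22)

Factorization: 628 = 2^2 × 157
By Fermat: n is sum of two squares iff every prime p ≡ 3 (mod 4) appears to even power.
All primes ≡ 3 (mod 4) appear to even power.
Search a = 0, 1, 2, … for 628 - a² a perfect square: first hit at a = 12: 628 - 144 = 484 = 22².
628 = 12² + 22² = 144 + 484 ✓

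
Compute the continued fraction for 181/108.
[1; 1, 2, 11, 1, 2]

Euclidean algorithm steps:
181 = 1 × 108 + 73
108 = 1 × 73 + 35
73 = 2 × 35 + 3
35 = 11 × 3 + 2
3 = 1 × 2 + 1
2 = 2 × 1 + 0
Continued fraction: [1; 1, 2, 11, 1, 2]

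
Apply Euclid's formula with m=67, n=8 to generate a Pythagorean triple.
(4425, 1072, 4553)

Euclid's formula: a = m² - n², b = 2mn, c = m² + n²
m = 67, n = 8
a = 67² - 8² = 4489 - 64 = 4425
b = 2 × 67 × 8 = 1072
c = 67² + 8² = 4489 + 64 = 4553
Verification: 4425² + 1072² = 19580625 + 1149184 = 20729809 = 4553² ✓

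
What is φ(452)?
224

452 = 2^2 × 113
φ(n) = n × ∏(1 - 1/p) for each prime p dividing n
φ(452) = 452 × (1 - 1/2) × (1 - 1/113) = 224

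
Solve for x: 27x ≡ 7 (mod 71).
x ≡ 66 (mod 71)

gcd(27, 71) = 1, which divides 7, so solutions exist.
Find 27^(-1) mod 71 by the extended Euclidean algorithm:
71 = 2 × 27 + 17  ⟹  17 = (1)·71 + (-2)·27
27 = 1 × 17 + 10  ⟹  10 = (-1)·71 + (3)·27
17 = 1 × 10 + 7  ⟹  7 = (2)·71 + (-5)·27
10 = 1 × 7 + 3  ⟹  3 = (-3)·71 + (8)·27
7 = 2 × 3 + 1  ⟹  1 = (8)·71 + (-21)·27
So (-21)·27 ≡ 1 (mod 71), i.e. 27^(-1) ≡ -21 ≡ 50 (mod 71).
x ≡ 50 × 7 = 350 ≡ 66 (mod 71).
Check: 27 × 66 = 1782 ≡ 7 (mod 71).
Unique solution: x ≡ 66 (mod 71)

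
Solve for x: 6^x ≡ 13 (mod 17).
12

Baby-step giant-step with step n = ⌈√17⌉ = 5.
Baby steps 6^j mod 17 (j:value) for j=0..4: 0:1, 1:6, 2:2, 3:12, 4:4.
Giant-step multiplier: 6^(-5) ≡ 6^(16-5) = 6^11 ≡ 5 (mod 17).
Giant steps γ_i = 13·5^i mod 17: γ_0=13, γ_1=14, γ_2=2 (in table at j=2).
x = i·n + j = 2·5 + 2 = 12.
Check: 6^12 ≡ 13 (mod 17).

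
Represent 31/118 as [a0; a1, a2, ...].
[0; 3, 1, 4, 6]

Euclidean algorithm steps:
31 = 0 × 118 + 31
118 = 3 × 31 + 25
31 = 1 × 25 + 6
25 = 4 × 6 + 1
6 = 6 × 1 + 0
Continued fraction: [0; 3, 1, 4, 6]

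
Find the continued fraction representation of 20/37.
[0; 1, 1, 5, 1, 2]

Euclidean algorithm steps:
20 = 0 × 37 + 20
37 = 1 × 20 + 17
20 = 1 × 17 + 3
17 = 5 × 3 + 2
3 = 1 × 2 + 1
2 = 2 × 1 + 0
Continued fraction: [0; 1, 1, 5, 1, 2]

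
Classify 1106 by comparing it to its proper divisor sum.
deficient

Proper divisors of 1106: sum = 1 + 2 + 7 + 14 + 79 + 158 + 553 = 814
Since 814 < 1106, 1106 is deficient.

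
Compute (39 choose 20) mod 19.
2

Using Lucas' theorem:
Write n=39 and k=20 in base 19:
n in base 19: [2, 1]
k in base 19: [1, 1]
C(39,20) mod 19 = ∏ C(n_i, k_i) mod 19
Digit binomials (mod 19): C(2,1) = 2; C(1,1) = 1
Product: 2 × 1 = 2 ≡ 2 (mod 19)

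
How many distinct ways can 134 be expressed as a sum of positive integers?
8149040695

p(n) counts ways to write n as a sum of positive integers (order ignored).
Euler's pentagonal recurrence: p(k) = p(k-1) + p(k-2) - p(k-5) - p(k-7) + p(k-12) + p(k-15) - ... (offsets j(3j∓1)/2, signs ++--, p(0)=1, p(<0)=0).
DP table for k = 0..133: p(0)=1, p(1)=1, p(2)=2, p(3)=3, p(4)=5, p(5)=7, p(6)=11, p(7)=15, p(8)=22, p(9)=30, p(10)=42, p(11)=56, p(12)=77, p(13)=101, p(14)=135, p(15)=176, p(16)=231, p(17)=297, p(18)=385, p(19)=490, p(20)=627, p(21)=792, p(22)=1002, p(23)=1255, p(24)=1575, p(25)=1958, p(26)=2436, p(27)=3010, p(28)=3718, p(29)=4565, p(30)=5604, p(31)=6842, p(32)=8349, p(33)=10143, p(34)=12310, p(35)=14883, p(36)=17977, p(37)=21637, p(38)=26015, p(39)=31185, p(40)=37338, p(41)=44583, p(42)=53174, p(43)=63261, p(44)=75175, p(45)=89134, p(46)=105558, p(47)=124754, p(48)=147273, p(49)=173525, p(50)=204226, p(51)=239943, p(52)=281589, p(53)=329931, p(54)=386155, p(55)=451276, p(56)=526823, p(57)=614154, p(58)=715220, p(59)=831820, p(60)=966467, p(61)=1121505, p(62)=1300156, p(63)=1505499, p(64)=1741630, p(65)=2012558, p(66)=2323520, p(67)=2679689, p(68)=3087735, p(69)=3554345, p(70)=4087968, p(71)=4697205, p(72)=5392783, p(73)=6185689, p(74)=7089500, p(75)=8118264, p(76)=9289091, p(77)=10619863, p(78)=12132164, p(79)=13848650, p(80)=15796476, p(81)=18004327, p(82)=20506255, p(83)=23338469, p(84)=26543660, p(85)=30167357, p(86)=34262962, p(87)=38887673, p(88)=44108109, p(89)=49995925, p(90)=56634173, p(91)=64112359, p(92)=72533807, p(93)=82010177, p(94)=92669720, p(95)=104651419, p(96)=118114304, p(97)=133230930, p(98)=150198136, p(99)=169229875, p(100)=190569292, p(101)=214481126, p(102)=241265379, p(103)=271248950, p(104)=304801365, p(105)=342325709, p(106)=384276336, p(107)=431149389, p(108)=483502844, p(109)=541946240, p(110)=607163746, p(111)=679903203, p(112)=761002156, p(113)=851376628, p(114)=952050665, p(115)=1064144451, p(116)=1188908248, p(117)=1327710076, p(118)=1482074143, p(119)=1653668665, p(120)=1844349560, p(121)=2056148051, p(122)=2291320912, p(123)=2552338241, p(124)=2841940500, p(125)=3163127352, p(126)=3519222692, p(127)=3913864295, p(128)=4351078600, p(129)=4835271870, p(130)=5371315400, p(131)=5964539504, p(132)=6620830889, p(133)=7346629512.
Final step: p(134) = p(133) + p(132) - p(129) - p(127) + p(122) + p(119) - p(112) - p(108) + p(99) + p(94) - p(83) - p(77) + p(64) + p(57) - p(42) - p(34) + p(17) + p(8)
= 7346629512 + 6620830889 - 4835271870 - 3913864295 + 2291320912 + 1653668665 - 761002156 - 483502844 + 169229875 + 92669720 - 23338469 - 10619863 + 1741630 + 614154 - 53174 - 12310 + 297 + 22
= 8149040695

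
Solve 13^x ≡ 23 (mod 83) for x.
70

Baby-step giant-step with step n = ⌈√83⌉ = 10.
Baby steps 13^j mod 83 (j:value) for j=0..9: 0:1, 1:13, 2:3, 3:39, 4:9, 5:34, 6:27, 7:19, 8:81, 9:57.
Giant-step multiplier: 13^(-10) ≡ 13^(82-10) = 13^72 ≡ 69 (mod 83).
Giant steps γ_i = 23·69^i mod 83: γ_0=23, γ_1=10, γ_2=26, γ_3=51, γ_4=33, γ_5=36, γ_6=77, γ_7=1 (in table at j=0).
x = i·n + j = 7·10 + 0 = 70.
Check: 13^70 ≡ 23 (mod 83).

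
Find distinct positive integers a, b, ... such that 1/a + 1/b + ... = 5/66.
1/14 + 1/231

Greedy algorithm:
5/66: ceiling(66/5) = 14, use 1/14
1/231: ceiling(231/1) = 231, use 1/231
Result: 5/66 = 1/14 + 1/231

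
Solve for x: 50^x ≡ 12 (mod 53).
21

Baby-step giant-step with step n = ⌈√53⌉ = 8.
Baby steps 50^j mod 53 (j:value) for j=0..7: 0:1, 1:50, 2:9, 3:26, 4:28, 5:22, 6:40, 7:39.
Giant-step multiplier: 50^(-8) ≡ 50^(52-8) = 50^44 ≡ 24 (mod 53).
Giant steps γ_i = 12·24^i mod 53: γ_0=12, γ_1=23, γ_2=22 (in table at j=5).
x = i·n + j = 2·8 + 5 = 21.
Check: 50^21 ≡ 12 (mod 53).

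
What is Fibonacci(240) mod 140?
0

Matrix identity: Q^n = [[F_(n+1), F_n], [F_n, F_(n-1)]] with Q = [[1,1],[1,0]].
n = 240 = 11110000₂. Square-and-multiply, entries mod 140:
Q^1 = [[1,1],[1,0]]
Q^3 = (Q^1)²·Q = [[3,2],[2,1]]
Q^7 = (Q^3)²·Q = [[21,13],[13,8]]
Q^15 = (Q^7)²·Q = [[7,50],[50,97]]
Q^30 = (Q^15)² = [[29,20],[20,9]]
Q^60 = (Q^30)² = [[121,60],[60,61]]
Q^120 = (Q^60)² = [[41,0],[0,41]]
Q^240 = (Q^120)² = [[1,0],[0,1]]
F_240 mod 140 = Q^240[0][1] = 0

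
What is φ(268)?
132

268 = 2^2 × 67
φ(n) = n × ∏(1 - 1/p) for each prime p dividing n
φ(268) = 268 × (1 - 1/2) × (1 - 1/67) = 132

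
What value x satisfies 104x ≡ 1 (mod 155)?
79

gcd(104, 155) = 1, so the inverse exists.
Extended Euclidean algorithm on (155, 104):
155 = 1 × 104 + 51  ⟹  51 = (1)·155 + (-1)·104
104 = 2 × 51 + 2  ⟹  2 = (-2)·155 + (3)·104
51 = 25 × 2 + 1  ⟹  1 = (51)·155 + (-76)·104
So (-76)·104 ≡ 1 (mod 155), i.e. 104^(-1) ≡ -76 ≡ 79 (mod 155).
Check: 104 × 79 = 8216 ≡ 1 (mod 155)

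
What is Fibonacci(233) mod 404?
385

Matrix identity: Q^n = [[F_(n+1), F_n], [F_n, F_(n-1)]] with Q = [[1,1],[1,0]].
n = 233 = 11101001₂. Square-and-multiply, entries mod 404:
Q^1 = [[1,1],[1,0]]
Q^3 = (Q^1)²·Q = [[3,2],[2,1]]
Q^7 = (Q^3)²·Q = [[21,13],[13,8]]
Q^14 = (Q^7)² = [[206,377],[377,233]]
Q^29 = (Q^14)²·Q = [[204,341],[341,267]]
Q^58 = (Q^29)² = [[337,223],[223,114]]
Q^116 = (Q^58)² = [[82,381],[381,105]]
Q^233 = (Q^116)²·Q = [[124,385],[385,143]]
F_233 mod 404 = Q^233[0][1] = 385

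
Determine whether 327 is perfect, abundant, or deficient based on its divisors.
deficient

Proper divisors of 327: sum = 1 + 3 + 109 = 113
Since 113 < 327, 327 is deficient.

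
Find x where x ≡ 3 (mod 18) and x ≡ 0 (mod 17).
255

Using Chinese Remainder Theorem:
M = 18 × 17 = 306
M1 = 17, M2 = 18
y1 = 17^(-1) mod 18 = 17
y2 = 18^(-1) mod 17 = 1
x = (3×17×17 + 0×18×1) mod 306 = 255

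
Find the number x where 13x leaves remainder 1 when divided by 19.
3

gcd(13, 19) = 1, so the inverse exists.
Extended Euclidean algorithm on (19, 13):
19 = 1 × 13 + 6  ⟹  6 = (1)·19 + (-1)·13
13 = 2 × 6 + 1  ⟹  1 = (-2)·19 + (3)·13
So (3)·13 ≡ 1 (mod 19), i.e. 13^(-1) ≡ 3 (mod 19).
Check: 13 × 3 = 39 ≡ 1 (mod 19)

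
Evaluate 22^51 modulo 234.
118

Repeated squaring. Binary of 51 = 110011.
22^1 ≡ 22 (mod 234); 22^2 ≡ 16 (mod 234); 22^4 ≡ 22 (mod 234); 22^8 ≡ 16 (mod 234); 22^16 ≡ 22 (mod 234); 22^32 ≡ 16 (mod 234)
22^51 = 22^1 × 22^2 × 22^16 × 22^32 ≡ 118 (mod 234)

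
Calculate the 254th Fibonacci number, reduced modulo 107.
106

Matrix identity: Q^n = [[F_(n+1), F_n], [F_n, F_(n-1)]] with Q = [[1,1],[1,0]].
n = 254 = 11111110₂. Square-and-multiply, entries mod 107:
Q^1 = [[1,1],[1,0]]
Q^3 = (Q^1)²·Q = [[3,2],[2,1]]
Q^7 = (Q^3)²·Q = [[21,13],[13,8]]
Q^15 = (Q^7)²·Q = [[24,75],[75,56]]
Q^31 = (Q^15)²·Q = [[3,102],[102,8]]
Q^63 = (Q^31)²·Q = [[86,34],[34,52]]
Q^127 = (Q^63)²·Q = [[83,99],[99,91]]
Q^254 = (Q^127)² = [[105,106],[106,106]]
F_254 mod 107 = Q^254[0][1] = 106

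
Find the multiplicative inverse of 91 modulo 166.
135

gcd(91, 166) = 1, so the inverse exists.
Extended Euclidean algorithm on (166, 91):
166 = 1 × 91 + 75  ⟹  75 = (1)·166 + (-1)·91
91 = 1 × 75 + 16  ⟹  16 = (-1)·166 + (2)·91
75 = 4 × 16 + 11  ⟹  11 = (5)·166 + (-9)·91
16 = 1 × 11 + 5  ⟹  5 = (-6)·166 + (11)·91
11 = 2 × 5 + 1  ⟹  1 = (17)·166 + (-31)·91
So (-31)·91 ≡ 1 (mod 166), i.e. 91^(-1) ≡ -31 ≡ 135 (mod 166).
Check: 91 × 135 = 12285 ≡ 1 (mod 166)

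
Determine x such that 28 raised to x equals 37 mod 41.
32

Baby-step giant-step with step n = ⌈√41⌉ = 7.
Baby steps 28^j mod 41 (j:value) for j=0..6: 0:1, 1:28, 2:5, 3:17, 4:25, 5:3, 6:2.
Giant-step multiplier: 28^(-7) ≡ 28^(40-7) = 28^33 ≡ 11 (mod 41).
Giant steps γ_i = 37·11^i mod 41: γ_0=37, γ_1=38, γ_2=8, γ_3=6, γ_4=25 (in table at j=4).
x = i·n + j = 4·7 + 4 = 32.
Check: 28^32 ≡ 37 (mod 41).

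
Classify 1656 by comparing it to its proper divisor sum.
abundant

Proper divisors of 1656: sum = 1 + 2 + 3 + 4 + 6 + 8 + 9 + 12 + ... + 276 + 414 + 552 + 828 (23 divisors) = 3024
Since 3024 > 1656, 1656 is abundant.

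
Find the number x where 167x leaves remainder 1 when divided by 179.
164

gcd(167, 179) = 1, so the inverse exists.
Extended Euclidean algorithm on (179, 167):
179 = 1 × 167 + 12  ⟹  12 = (1)·179 + (-1)·167
167 = 13 × 12 + 11  ⟹  11 = (-13)·179 + (14)·167
12 = 1 × 11 + 1  ⟹  1 = (14)·179 + (-15)·167
So (-15)·167 ≡ 1 (mod 179), i.e. 167^(-1) ≡ -15 ≡ 164 (mod 179).
Check: 167 × 164 = 27388 ≡ 1 (mod 179)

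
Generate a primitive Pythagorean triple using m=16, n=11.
(135, 352, 377)

Euclid's formula: a = m² - n², b = 2mn, c = m² + n²
m = 16, n = 11
a = 16² - 11² = 256 - 121 = 135
b = 2 × 16 × 11 = 352
c = 16² + 11² = 256 + 121 = 377
Verification: 135² + 352² = 18225 + 123904 = 142129 = 377² ✓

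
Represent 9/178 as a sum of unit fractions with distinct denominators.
1/20 + 1/1780

Greedy algorithm:
9/178: ceiling(178/9) = 20, use 1/20
1/1780: ceiling(1780/1) = 1780, use 1/1780
Result: 9/178 = 1/20 + 1/1780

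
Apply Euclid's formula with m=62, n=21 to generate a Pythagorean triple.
(3403, 2604, 4285)

Euclid's formula: a = m² - n², b = 2mn, c = m² + n²
m = 62, n = 21
a = 62² - 21² = 3844 - 441 = 3403
b = 2 × 62 × 21 = 2604
c = 62² + 21² = 3844 + 441 = 4285
Verification: 3403² + 2604² = 11580409 + 6780816 = 18361225 = 4285² ✓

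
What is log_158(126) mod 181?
16

Baby-step giant-step with step n = ⌈√181⌉ = 14.
Baby steps 158^j mod 181 (j:value) for j=0..13: 0:1, 1:158, 2:167, 3:141, 4:15, 5:17, 6:152, 7:124, 8:44, 9:74, 10:108, 11:50, 12:117, 13:24.
Giant-step multiplier: 158^(-14) ≡ 158^(180-14) = 158^166 ≡ 20 (mod 181).
Giant steps γ_i = 126·20^i mod 181: γ_0=126, γ_1=167 (in table at j=2).
x = i·n + j = 1·14 + 2 = 16.
Check: 158^16 ≡ 126 (mod 181).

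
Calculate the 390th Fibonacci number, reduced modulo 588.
344

Matrix identity: Q^n = [[F_(n+1), F_n], [F_n, F_(n-1)]] with Q = [[1,1],[1,0]].
n = 390 = 110000110₂. Square-and-multiply, entries mod 588:
Q^1 = [[1,1],[1,0]]
Q^3 = (Q^1)²·Q = [[3,2],[2,1]]
Q^6 = (Q^3)² = [[13,8],[8,5]]
Q^12 = (Q^6)² = [[233,144],[144,89]]
Q^24 = (Q^12)² = [[349,504],[504,433]]
Q^48 = (Q^24)² = [[85,168],[168,505]]
Q^97 = (Q^48)²·Q = [[505,169],[169,336]]
Q^195 = (Q^97)²·Q = [[3,170],[170,421]]
Q^390 = (Q^195)² = [[97,344],[344,341]]
F_390 mod 588 = Q^390[0][1] = 344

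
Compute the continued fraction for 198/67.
[2; 1, 21, 3]

Euclidean algorithm steps:
198 = 2 × 67 + 64
67 = 1 × 64 + 3
64 = 21 × 3 + 1
3 = 3 × 1 + 0
Continued fraction: [2; 1, 21, 3]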